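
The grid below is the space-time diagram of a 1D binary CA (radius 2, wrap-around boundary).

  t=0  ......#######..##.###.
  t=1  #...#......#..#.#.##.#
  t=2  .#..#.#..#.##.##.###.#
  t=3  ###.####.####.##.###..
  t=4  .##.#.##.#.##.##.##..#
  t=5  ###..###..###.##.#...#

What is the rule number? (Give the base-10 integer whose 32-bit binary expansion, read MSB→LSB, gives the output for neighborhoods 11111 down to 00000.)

1641639474

  #####|.  b31=0 t=0,i=8
  ####.|#  b30=1 t=0,i=11
  ###.#|#  b29=1 t=2,i=19
  ###..|.  b28=0 t=0,i=12
  ##.##|.  b27=0 t=0,i=17
  ##.#.|.  b26=0 t=2,i=20
  ##..#|.  b25=0 t=0,i=13
  ##...|#  b24=1 t=0,i=21
  #.###|#  b23=1 t=0,i=18
  #.##.|#  b22=1 t=1,i=18
  #.#.#|.  b21=0 t=1,i=16
  #.#..|#  b20=1 t=2,i=1
  #..##|#  b19=1 t=0,i=14
  #..#.|.  b18=0 t=1,i=13
  #...#|.  b17=0 t=1,i=2
  #....|#  b16=1 t=0,i=0
  .####|.  b15=0 t=0,i=7
  .###.|#  b14=1 t=0,i=19
  .##.#|#  b13=1 t=0,i=16
  .##..|.  b12=0 t=1,i=0
  .#.##|#  b11=1 t=1,i=17
  .#.#.|#  b10=1 t=1,i=15
  .#..#|#  b9=1 t=1,i=12
  .#...|.  b8=0 t=1,i=5
  ..###|.  b7=0 t=0,i=6
  ..##.|.  b6=0 t=0,i=15
  ..#.#|#  b5=1 t=1,i=14
  ..#..|#  b4=1 t=1,i=4
  ...##|.  b3=0 t=0,i=5
  ...#.|.  b2=0 t=1,i=3
  ....#|#  b1=1 t=0,i=4
  .....|.  b0=0 t=0,i=1
  bits 01100001110110010110111000110010 = 1641639474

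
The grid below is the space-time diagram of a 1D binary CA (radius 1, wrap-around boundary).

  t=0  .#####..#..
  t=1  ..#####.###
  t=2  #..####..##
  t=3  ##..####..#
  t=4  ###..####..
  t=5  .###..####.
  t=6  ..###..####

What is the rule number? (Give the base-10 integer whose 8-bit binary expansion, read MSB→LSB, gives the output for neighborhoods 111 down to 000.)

  ###|#  b7=1 t=0,i=2
  ##.|#  b6=1 t=0,i=5
  #.#|.  b5=0 t=1,i=7
  #..|#  b4=1 t=0,i=6
  .##|.  b3=0 t=0,i=1
  .#.|#  b2=1 t=0,i=8
  ..#|.  b1=0 t=0,i=0
  ...|#  b0=1 t=0,i=10
  bits 11010101 = 213

213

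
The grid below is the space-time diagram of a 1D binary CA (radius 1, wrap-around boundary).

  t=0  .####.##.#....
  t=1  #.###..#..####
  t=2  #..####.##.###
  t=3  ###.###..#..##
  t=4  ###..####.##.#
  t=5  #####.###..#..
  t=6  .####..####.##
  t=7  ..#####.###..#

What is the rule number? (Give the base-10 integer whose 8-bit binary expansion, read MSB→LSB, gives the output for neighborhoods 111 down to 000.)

211

  ### -> #   bit 7 = 1  t=0,i=2
  ##. -> #   bit 6 = 1  t=0,i=4
  #.# -> .   bit 5 = 0  t=0,i=5
  #.. -> #   bit 4 = 1  t=0,i=10
  .## -> .   bit 3 = 0  t=0,i=1
  .#. -> .   bit 2 = 0  t=0,i=9
  ..# -> #   bit 1 = 1  t=0,i=0
  ... -> #   bit 0 = 1  t=0,i=11
  bits 11010011 = 211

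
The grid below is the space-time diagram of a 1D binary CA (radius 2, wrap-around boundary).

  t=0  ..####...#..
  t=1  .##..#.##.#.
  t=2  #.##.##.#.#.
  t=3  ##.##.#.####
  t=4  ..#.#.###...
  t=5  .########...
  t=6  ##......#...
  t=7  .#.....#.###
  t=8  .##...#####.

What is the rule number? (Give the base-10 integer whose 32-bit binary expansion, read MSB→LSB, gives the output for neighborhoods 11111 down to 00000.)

  [31] ##### => .  t=3,i=10
  [30] ####. => .  t=0,i=4
  [29] ###.# => .  t=3,i=1
  [28] ###.. => #  t=0,i=5
  [27] ##.## => #  t=2,i=4
  [26] ##.#. => .  t=1,i=9
  [25] ##..# => #  t=1,i=3
  [24] ##... => .  t=0,i=6
  [23] #.### => #  t=3,i=8
  [22] #.##. => .  t=1,i=7
  [21] #.#.# => #  t=2,i=0
  [20] #.#.. => #  t=1,i=10
  [19] #..## => #  t=1,i=0
  [18] #..#. => .  t=1,i=4
  [17] #...# => #  t=0,i=7
  [16] #.... => .  t=0,i=11
  [15] .#### => .  t=0,i=3
  [14] .###. => #  t=4,i=7
  [13] .##.# => #  t=1,i=8
  [12] .##.. => #  t=1,i=2
  [11] .#.## => #  t=1,i=6
  [10] .#.#. => #  t=2,i=9
  [9] .#..# => .  t=1,i=11
  [8] .#... => #  t=0,i=10
  [7] ..### => #  t=0,i=2
  [6] ..##. => .  t=1,i=1
  [5] ..#.# => #  t=1,i=5
  [4] ..#.. => .  t=0,i=9
  [3] ...## => #  t=0,i=1
  [2] ...#. => #  t=0,i=8
  [1] ....# => .  t=0,i=0
  [0] ..... => .  t=4,i=11
  bits 00011010101110100111110110101100 = 448429484

448429484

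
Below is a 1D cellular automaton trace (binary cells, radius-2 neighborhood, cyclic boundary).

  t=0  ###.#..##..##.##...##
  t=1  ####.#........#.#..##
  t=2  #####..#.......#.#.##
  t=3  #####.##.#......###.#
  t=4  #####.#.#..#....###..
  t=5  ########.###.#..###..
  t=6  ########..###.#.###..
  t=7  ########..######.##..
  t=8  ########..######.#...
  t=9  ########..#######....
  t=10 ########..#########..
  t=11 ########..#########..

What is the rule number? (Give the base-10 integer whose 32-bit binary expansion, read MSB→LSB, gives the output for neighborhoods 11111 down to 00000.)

4117089936

  ##### -> #   bit 31 = 1  t=0,i=0
  ####. -> #   bit 30 = 1  t=0,i=1
  ###.# -> #   bit 29 = 1  t=0,i=2
  ###.. -> #   bit 28 = 1  t=2,i=4
  ##.## -> .   bit 27 = 0  t=0,i=13
  ##.#. -> #   bit 26 = 1  t=0,i=3
  ##..# -> .   bit 25 = 0  t=0,i=9
  ##... -> #   bit 24 = 1  t=0,i=16
  #.### -> .   bit 23 = 0  t=2,i=19
  #.##. -> #   bit 22 = 1  t=0,i=14
  #.#.# -> #   bit 21 = 1  t=2,i=17
  #.#.. -> .   bit 20 = 0  t=0,i=4
  #..## -> .   bit 19 = 0  t=0,i=6
  #..#. -> #   bit 18 = 1  t=2,i=6
  #...# -> .   bit 17 = 0  t=0,i=17
  #.... -> #   bit 16 = 1  t=1,i=7
  .#### -> #   bit 15 = 1  t=0,i=20
  .###. -> #   bit 14 = 1  t=3,i=17
  .##.# -> .   bit 13 = 0  t=0,i=12
  .##.. -> .   bit 12 = 0  t=0,i=8
  .#.## -> #   bit 11 = 1  t=2,i=18
  .#.#. -> #   bit 10 = 1  t=1,i=15
  .#..# -> #   bit 9 = 1  t=0,i=5
  .#... -> .   bit 8 = 0  t=1,i=6
  ..### -> #   bit 7 = 1  t=0,i=19
  ..##. -> .   bit 6 = 0  t=0,i=7
  ..#.# -> .   bit 5 = 0  t=1,i=14
  ..#.. -> #   bit 4 = 1  t=2,i=7
  ...## -> .   bit 3 = 0  t=0,i=18
  ...#. -> .   bit 2 = 0  t=1,i=13
  ....# -> .   bit 1 = 0  t=1,i=12
  ..... -> .   bit 0 = 0  t=1,i=8
  bits 11110101011001011100111010010000 = 4117089936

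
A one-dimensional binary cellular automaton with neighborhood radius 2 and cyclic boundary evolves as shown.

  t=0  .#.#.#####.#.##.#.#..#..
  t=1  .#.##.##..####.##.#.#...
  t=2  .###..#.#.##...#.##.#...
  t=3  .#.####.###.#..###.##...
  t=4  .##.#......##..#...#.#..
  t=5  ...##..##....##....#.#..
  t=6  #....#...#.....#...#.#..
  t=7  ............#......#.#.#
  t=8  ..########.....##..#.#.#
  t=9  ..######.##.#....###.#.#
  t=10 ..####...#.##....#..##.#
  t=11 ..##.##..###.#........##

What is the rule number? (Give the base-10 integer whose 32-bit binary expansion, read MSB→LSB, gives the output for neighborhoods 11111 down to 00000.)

  #####|#  b31=1 t=0,i=7
  ####.|.  b30=0 t=0,i=8
  ###.#|.  b29=0 t=0,i=9
  ###..|#  b28=1 t=2,i=3
  ##.##|.  b27=0 t=1,i=5
  ##.#.|#  b26=1 t=0,i=10
  ##..#|#  b25=1 t=1,i=8
  ##...|#  b24=1 t=2,i=12
  #.###|.  b23=0 t=0,i=5
  #.##.|#  b22=1 t=0,i=13
  #.#.#|#  b21=1 t=0,i=3
  #.#..|#  b20=1 t=0,i=18
  #..##|.  b19=0 t=1,i=9
  #..#.|#  b18=1 t=0,i=20
  #...#|.  b17=0 t=0,i=23
  #....|.  b16=0 t=1,i=22
  .####|#  b15=1 t=0,i=6
  .###.|.  b14=0 t=2,i=2
  .##.#|.  b13=0 t=0,i=14
  .##..|.  b12=0 t=1,i=7
  .#.##|#  b11=1 t=0,i=4
  .#.#.|.  b10=0 t=0,i=2
  .#..#|.  b9=0 t=0,i=19
  .#...|.  b8=0 t=0,i=22
  ..###|#  b7=1 t=1,i=10
  ..##.|.  b6=0 t=4,i=1
  ..#.#|#  b5=1 t=0,i=1
  ..#..|.  b4=0 t=0,i=21
  ...##|.  b3=0 t=2,i=0
  ...#.|.  b2=0 t=0,i=0
  ....#|.  b1=0 t=1,i=23
  .....|#  b0=1 t=4,i=7
  bits 10010111011101001000100010100001 = 2540996769

2540996769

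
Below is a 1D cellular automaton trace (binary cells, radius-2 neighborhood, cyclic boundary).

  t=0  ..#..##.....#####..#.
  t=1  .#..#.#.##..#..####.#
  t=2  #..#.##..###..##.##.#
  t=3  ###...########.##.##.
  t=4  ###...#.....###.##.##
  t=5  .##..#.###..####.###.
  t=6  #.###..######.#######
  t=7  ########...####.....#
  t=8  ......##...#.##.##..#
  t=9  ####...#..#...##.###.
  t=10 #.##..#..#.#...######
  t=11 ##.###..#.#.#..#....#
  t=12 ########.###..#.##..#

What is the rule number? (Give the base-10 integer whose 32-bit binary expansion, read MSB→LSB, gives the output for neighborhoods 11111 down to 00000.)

  [31] ##### => .  t=0,i=14
  [30] ####. => #  t=0,i=15
  [29] ###.# => #  t=1,i=18
  [28] ###.. => #  t=0,i=16
  [27] ##.## => #  t=2,i=16
  [26] ##.#. => .  t=1,i=19
  [25] ##..# => #  t=0,i=17
  [24] ##... => .  t=0,i=7
  [23] #.### => #  t=3,i=0
  [22] #.##. => .  t=1,i=8
  [21] #.#.# => #  t=1,i=6
  [20] #.#.. => .  t=1,i=1
  [19] #..## => #  t=0,i=4
  [18] #..#. => #  t=0,i=18
  [17] #...# => .  t=0,i=0
  [16] #.... => #  t=0,i=8
  [15] .#### => .  t=0,i=13
  [14] .###. => #  t=2,i=10
  [13] .##.# => #  t=2,i=15
  [12] .##.. => #  t=0,i=6
  [11] .#.## => .  t=1,i=7
  [10] .#.#. => #  t=1,i=0
  [9] .#..# => .  t=0,i=3
  [8] .#... => #  t=0,i=20
  [7] ..### => #  t=0,i=12
  [6] ..##. => .  t=0,i=5
  [5] ..#.# => .  t=1,i=4
  [4] ..#.. => .  t=0,i=2
  [3] ...## => .  t=0,i=11
  [2] ...#. => #  t=0,i=1
  [1] ....# => .  t=0,i=10
  [0] ..... => #  t=0,i=9
  bits 01111010101011010111010110000101 = 2058188165

2058188165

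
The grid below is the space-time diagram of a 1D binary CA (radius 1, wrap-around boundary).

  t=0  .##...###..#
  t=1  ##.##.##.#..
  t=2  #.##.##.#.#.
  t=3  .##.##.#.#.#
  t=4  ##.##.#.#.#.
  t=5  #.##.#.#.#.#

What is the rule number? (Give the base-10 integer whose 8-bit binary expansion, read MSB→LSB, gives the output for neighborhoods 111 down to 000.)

  ### -> #   bit 7 = 1  t=0,i=7
  ##. -> .   bit 6 = 0  t=0,i=2
  #.# -> #   bit 5 = 1  t=0,i=0
  #.. -> #   bit 4 = 1  t=0,i=3
  .## -> #   bit 3 = 1  t=0,i=1
  .#. -> .   bit 2 = 0  t=0,i=11
  ..# -> .   bit 1 = 0  t=0,i=5
  ... -> #   bit 0 = 1  t=0,i=4
  bits 10111001 = 185

185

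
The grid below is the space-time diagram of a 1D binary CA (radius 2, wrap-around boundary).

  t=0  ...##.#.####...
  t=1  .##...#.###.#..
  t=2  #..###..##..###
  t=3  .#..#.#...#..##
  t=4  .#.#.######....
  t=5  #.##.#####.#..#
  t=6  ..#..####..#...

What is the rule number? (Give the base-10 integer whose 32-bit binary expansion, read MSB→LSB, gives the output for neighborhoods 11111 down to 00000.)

3287729438

  ##### -> #   bit 31 = 1  t=4,i=7
  ####. -> #   bit 30 = 1  t=0,i=10
  ###.# -> .   bit 29 = 0  t=1,i=10
  ###.. -> .   bit 28 = 0  t=0,i=11
  ##.## -> .   bit 27 = 0  t=5,i=1
  ##.#. -> .   bit 26 = 0  t=0,i=5
  ##..# -> #   bit 25 = 1  t=2,i=1
  ##... -> #   bit 24 = 1  t=0,i=12
  #.### -> #   bit 23 = 1  t=0,i=8
  #.##. -> #   bit 22 = 1  t=5,i=2
  #.#.# -> #   bit 21 = 1  t=0,i=6
  #.#.. -> #   bit 20 = 1  t=1,i=12
  #..## -> .   bit 19 = 0  t=2,i=2
  #..#. -> #   bit 18 = 1  t=3,i=3
  #...# -> #   bit 17 = 1  t=1,i=4
  #.... -> .   bit 16 = 0  t=0,i=13
  .#### -> #   bit 15 = 1  t=0,i=9
  .###. -> #   bit 14 = 1  t=1,i=9
  .##.# -> .   bit 13 = 0  t=0,i=4
  .##.. -> .   bit 12 = 0  t=1,i=2
  .#.## -> .   bit 11 = 0  t=0,i=7
  .#.#. -> #   bit 10 = 1  t=3,i=5
  .#..# -> .   bit 9 = 0  t=3,i=2
  .#... -> #   bit 8 = 1  t=1,i=13
  ..### -> .   bit 7 = 0  t=2,i=3
  ..##. -> .   bit 6 = 0  t=0,i=3
  ..#.# -> .   bit 5 = 0  t=1,i=6
  ..#.. -> #   bit 4 = 1  t=3,i=10
  ...## -> #   bit 3 = 1  t=0,i=2
  ...#. -> #   bit 2 = 1  t=1,i=5
  ....# -> #   bit 1 = 1  t=0,i=1
  ..... -> .   bit 0 = 0  t=0,i=0
  bits 11000011111101101100010100011110 = 3287729438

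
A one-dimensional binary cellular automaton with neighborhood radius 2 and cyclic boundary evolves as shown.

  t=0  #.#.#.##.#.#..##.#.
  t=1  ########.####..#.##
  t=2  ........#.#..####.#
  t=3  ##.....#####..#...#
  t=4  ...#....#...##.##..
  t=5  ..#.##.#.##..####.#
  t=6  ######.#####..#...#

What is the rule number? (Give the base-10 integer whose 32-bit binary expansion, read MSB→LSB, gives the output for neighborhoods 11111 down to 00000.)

  ##### -> .   bit 31 = 0  t=1,i=0
  ####. -> .   bit 30 = 0  t=1,i=6
  ###.# -> .   bit 29 = 0  t=1,i=7
  ###.. -> .   bit 28 = 0  t=1,i=12
  ##.## -> #   bit 27 = 1  t=1,i=8
  ##.#. -> .   bit 26 = 0  t=0,i=8
  ##..# -> #   bit 25 = 1  t=1,i=13
  ##... -> .   bit 24 = 0  t=3,i=2
  #.### -> .   bit 23 = 0  t=1,i=9
  #.##. -> #   bit 22 = 1  t=0,i=6
  #.#.# -> #   bit 21 = 1  t=0,i=0
  #.#.. -> #   bit 20 = 1  t=0,i=11
  #..## -> .   bit 19 = 0  t=0,i=13
  #..#. -> #   bit 18 = 1  t=1,i=14
  #...# -> #   bit 17 = 1  t=3,i=16
  #.... -> #   bit 16 = 1  t=2,i=1
  .#### -> #   bit 15 = 1  t=1,i=10
  .###. -> .   bit 14 = 0  t=3,i=0
  .##.# -> #   bit 13 = 1  t=0,i=7
  .##.. -> #   bit 12 = 1  t=4,i=16
  .#.## -> #   bit 11 = 1  t=0,i=5
  .#.#. -> #   bit 10 = 1  t=0,i=1
  .#..# -> #   bit 9 = 1  t=0,i=12
  .#... -> #   bit 8 = 1  t=2,i=0
  ..### -> .   bit 7 = 0  t=2,i=13
  ..##. -> .   bit 6 = 0  t=0,i=14
  ..#.# -> #   bit 5 = 1  t=1,i=15
  ..#.. -> .   bit 4 = 0  t=3,i=14
  ...## -> .   bit 3 = 0  t=3,i=6
  ...#. -> #   bit 2 = 1  t=2,i=7
  ....# -> .   bit 1 = 0  t=2,i=6
  ..... -> .   bit 0 = 0  t=2,i=2
  bits 00001010011101111011111100100100 = 175619876

175619876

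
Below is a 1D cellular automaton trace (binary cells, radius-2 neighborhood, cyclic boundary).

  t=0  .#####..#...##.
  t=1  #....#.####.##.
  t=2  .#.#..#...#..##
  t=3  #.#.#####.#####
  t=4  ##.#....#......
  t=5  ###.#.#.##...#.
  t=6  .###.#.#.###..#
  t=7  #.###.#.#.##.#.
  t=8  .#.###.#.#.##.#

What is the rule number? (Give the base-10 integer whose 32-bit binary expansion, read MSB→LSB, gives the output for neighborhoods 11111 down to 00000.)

  nb #####: next=.  (t=0,i=3, bit31=0)
  nb ####.: next=.  (t=0,i=4, bit30=0)
  nb ###.#: next=#  (t=1,i=10, bit29=1)
  nb ###..: next=#  (t=0,i=5, bit28=1)
  nb ##.##: next=.  (t=1,i=11, bit27=0)
  nb ##.#.: next=#  (t=1,i=14, bit26=1)
  nb ##..#: next=.  (t=0,i=6, bit25=0)
  nb ##...: next=#  (t=5,i=10, bit24=1)
  nb #.###: next=.  (t=1,i=7, bit23=0)
  nb #.##.: next=.  (t=1,i=12, bit22=0)
  nb #.#.#: next=.  (t=2,i=1, bit21=0)
  nb #.#..: next=.  (t=1,i=0, bit20=0)
  nb #..##: next=#  (t=0,i=0, bit19=1)
  nb #..#.: next=#  (t=0,i=7, bit18=1)
  nb #...#: next=#  (t=0,i=10, bit17=1)
  nb #....: next=.  (t=1,i=2, bit16=0)
  nb .####: next=.  (t=0,i=2, bit15=0)
  nb .###.: next=#  (t=5,i=1, bit14=1)
  nb .##.#: next=#  (t=1,i=13, bit13=1)
  nb .##..: next=#  (t=0,i=13, bit12=1)
  nb .#.##: next=#  (t=1,i=6, bit11=1)
  nb .#.#.: next=#  (t=2,i=2, bit10=1)
  nb .#..#: next=#  (t=2,i=4, bit9=1)
  nb .#...: next=#  (t=0,i=9, bit8=1)
  nb ..###: next=.  (t=0,i=1, bit7=0)
  nb ..##.: next=#  (t=0,i=12, bit6=1)
  nb ..#.#: next=.  (t=1,i=5, bit5=0)
  nb ..#..: next=#  (t=0,i=8, bit4=1)
  nb ...##: next=.  (t=0,i=11, bit3=0)
  nb ...#.: next=.  (t=1,i=4, bit2=0)
  nb ....#: next=#  (t=1,i=3, bit1=1)
  nb .....: next=.  (t=4,i=11, bit0=0)
  bits 00110101000011100111111101010010 = 890142546

890142546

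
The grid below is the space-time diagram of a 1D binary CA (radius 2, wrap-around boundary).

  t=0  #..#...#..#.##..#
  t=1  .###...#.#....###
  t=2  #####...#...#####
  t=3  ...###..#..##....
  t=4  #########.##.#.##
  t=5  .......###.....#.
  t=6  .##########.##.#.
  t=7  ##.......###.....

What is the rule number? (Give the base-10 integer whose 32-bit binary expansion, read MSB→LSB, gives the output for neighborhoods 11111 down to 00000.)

2072790235

  [31] ##### => .  t=2,i=0
  [30] ####. => #  t=2,i=3
  [29] ###.# => #  t=1,i=16
  [28] ###.. => #  t=1,i=3
  [27] ##.## => #  t=1,i=0
  [26] ##.#. => .  t=4,i=12
  [25] ##..# => #  t=0,i=1
  [24] ##... => #  t=1,i=4
  [23] #.### => #  t=1,i=1
  [22] #.##. => .  t=0,i=12
  [21] #.#.# => .  t=4,i=13
  [20] #.#.. => .  t=1,i=9
  [19] #..## => #  t=0,i=15
  [18] #..#. => #  t=0,i=2
  [17] #...# => .  t=0,i=5
  [16] #.... => .  t=1,i=11
  [15] .#### => .  t=2,i=13
  [14] .###. => #  t=1,i=2
  [13] .##.# => .  t=4,i=11
  [12] .##.. => .  t=0,i=0
  [11] .#.## => .  t=0,i=11
  [10] .#.#. => #  t=1,i=8
  [9] .#..# => .  t=0,i=8
  [8] .#... => .  t=0,i=4
  [7] ..### => #  t=1,i=14
  [6] ..##. => #  t=0,i=16
  [5] ..#.# => .  t=0,i=10
  [4] ..#.. => #  t=0,i=3
  [3] ...## => #  t=1,i=13
  [2] ...#. => .  t=0,i=6
  [1] ....# => #  t=1,i=12
  [0] ..... => #  t=3,i=0
  bits 01111011100011000100010011011011 = 2072790235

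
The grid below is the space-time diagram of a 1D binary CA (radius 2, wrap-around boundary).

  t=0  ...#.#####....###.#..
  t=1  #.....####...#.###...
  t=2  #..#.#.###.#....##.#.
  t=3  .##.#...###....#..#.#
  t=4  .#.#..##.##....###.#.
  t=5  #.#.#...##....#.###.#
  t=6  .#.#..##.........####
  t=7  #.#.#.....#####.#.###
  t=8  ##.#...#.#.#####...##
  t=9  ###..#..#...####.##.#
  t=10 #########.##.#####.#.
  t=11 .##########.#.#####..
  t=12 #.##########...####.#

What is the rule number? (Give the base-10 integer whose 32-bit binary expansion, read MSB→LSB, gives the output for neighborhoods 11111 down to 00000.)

  ##### -> #   bit 31 = 1  t=0,i=7
  ####. -> #   bit 30 = 1  t=0,i=8
  ###.# -> #   bit 29 = 1  t=0,i=16
  ###.. -> #   bit 28 = 1  t=0,i=9
  ##.## -> #   bit 27 = 1  t=4,i=8
  ##.#. -> #   bit 26 = 1  t=0,i=17
  ##..# -> #   bit 25 = 1  t=9,i=3
  ##... -> .   bit 24 = 0  t=0,i=10
  #.### -> .   bit 23 = 0  t=0,i=5
  #.##. -> #   bit 22 = 1  t=3,i=1
  #.#.# -> .   bit 21 = 0  t=2,i=5
  #.#.. -> .   bit 20 = 0  t=0,i=18
  #..## -> .   bit 19 = 0  t=4,i=5
  #..#. -> #   bit 18 = 1  t=2,i=2
  #...# -> #   bit 17 = 1  t=1,i=11
  #.... -> .   bit 16 = 0  t=0,i=11
  .#### -> #   bit 15 = 1  t=0,i=6
  .###. -> #   bit 14 = 1  t=0,i=15
  .##.# -> .   bit 13 = 0  t=2,i=17
  .##.. -> .   bit 12 = 0  t=4,i=10
  .#.## -> .   bit 11 = 0  t=0,i=4
  .#.#. -> #   bit 10 = 1  t=2,i=4
  .#..# -> #   bit 9 = 1  t=2,i=1
  .#... -> .   bit 8 = 0  t=0,i=19
  ..### -> .   bit 7 = 0  t=0,i=14
  ..##. -> .   bit 6 = 0  t=2,i=16
  ..#.# -> .   bit 5 = 0  t=0,i=3
  ..#.. -> #   bit 4 = 1  t=1,i=0
  ...## -> #   bit 3 = 1  t=0,i=13
  ...#. -> .   bit 2 = 0  t=0,i=2
  ....# -> .   bit 1 = 0  t=0,i=1
  ..... -> #   bit 0 = 1  t=0,i=0
  bits 11111110010001101100011000011001 = 4266051097

4266051097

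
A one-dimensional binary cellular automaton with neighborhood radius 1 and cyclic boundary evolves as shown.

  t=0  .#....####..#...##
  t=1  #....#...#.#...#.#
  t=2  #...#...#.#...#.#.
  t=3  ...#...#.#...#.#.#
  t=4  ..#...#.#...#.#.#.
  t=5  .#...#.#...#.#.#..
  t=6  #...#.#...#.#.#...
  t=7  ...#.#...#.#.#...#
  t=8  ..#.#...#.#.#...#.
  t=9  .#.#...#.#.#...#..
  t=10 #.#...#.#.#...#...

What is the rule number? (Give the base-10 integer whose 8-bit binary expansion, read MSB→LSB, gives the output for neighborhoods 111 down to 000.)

  [7] ### => .  t=0,i=7
  [6] ##. => #  t=0,i=9
  [5] #.# => #  t=0,i=0
  [4] #.. => .  t=0,i=2
  [3] .## => .  t=0,i=6
  [2] .#. => .  t=0,i=1
  [1] ..# => #  t=0,i=5
  [0] ... => .  t=0,i=3
  bits 01100010 = 98

98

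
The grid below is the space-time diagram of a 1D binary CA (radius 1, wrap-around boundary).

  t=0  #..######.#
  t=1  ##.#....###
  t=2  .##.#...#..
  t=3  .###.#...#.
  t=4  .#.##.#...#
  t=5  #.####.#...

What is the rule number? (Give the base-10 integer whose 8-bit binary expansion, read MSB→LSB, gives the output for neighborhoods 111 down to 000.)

  ### -> .   bit 7 = 0  t=0,i=4
  ##. -> #   bit 6 = 1  t=0,i=0
  #.# -> #   bit 5 = 1  t=0,i=9
  #.. -> #   bit 4 = 1  t=0,i=1
  .## -> #   bit 3 = 1  t=0,i=3
  .#. -> .   bit 2 = 0  t=1,i=3
  ..# -> .   bit 1 = 0  t=0,i=2
  ... -> .   bit 0 = 0  t=1,i=5
  bits 01111000 = 120

120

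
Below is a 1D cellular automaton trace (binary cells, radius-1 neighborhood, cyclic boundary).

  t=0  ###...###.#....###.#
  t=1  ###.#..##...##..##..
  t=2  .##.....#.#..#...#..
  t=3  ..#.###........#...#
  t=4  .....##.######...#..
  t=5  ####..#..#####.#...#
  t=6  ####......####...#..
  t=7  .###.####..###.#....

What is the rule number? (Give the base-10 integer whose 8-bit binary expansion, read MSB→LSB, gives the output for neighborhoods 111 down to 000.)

  ###|#  b7=1 t=0,i=0
  ##.|#  b6=1 t=0,i=2
  #.#|.  b5=0 t=0,i=9
  #..|.  b4=0 t=0,i=3
  .##|.  b3=0 t=0,i=6
  .#.|.  b2=0 t=0,i=10
  ..#|.  b1=0 t=0,i=5
  ...|#  b0=1 t=0,i=4
  bits 11000001 = 193

193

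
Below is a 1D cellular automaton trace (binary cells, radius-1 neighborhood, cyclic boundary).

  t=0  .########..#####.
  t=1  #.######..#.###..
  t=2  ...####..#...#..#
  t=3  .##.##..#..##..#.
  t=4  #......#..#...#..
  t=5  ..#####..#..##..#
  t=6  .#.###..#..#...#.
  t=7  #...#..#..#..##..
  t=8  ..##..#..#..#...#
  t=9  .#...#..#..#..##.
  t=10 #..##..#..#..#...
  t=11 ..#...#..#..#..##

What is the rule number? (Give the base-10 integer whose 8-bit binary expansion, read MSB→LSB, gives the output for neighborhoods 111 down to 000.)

  ### -> #   bit 7 = 1  t=0,i=2
  ##. -> .   bit 6 = 0  t=0,i=8
  #.# -> .   bit 5 = 0  t=1,i=1
  #.. -> .   bit 4 = 0  t=0,i=9
  .## -> .   bit 3 = 0  t=0,i=1
  .#. -> .   bit 2 = 0  t=1,i=0
  ..# -> #   bit 1 = 1  t=0,i=0
  ... -> #   bit 0 = 1  t=2,i=1
  bits 10000011 = 131

131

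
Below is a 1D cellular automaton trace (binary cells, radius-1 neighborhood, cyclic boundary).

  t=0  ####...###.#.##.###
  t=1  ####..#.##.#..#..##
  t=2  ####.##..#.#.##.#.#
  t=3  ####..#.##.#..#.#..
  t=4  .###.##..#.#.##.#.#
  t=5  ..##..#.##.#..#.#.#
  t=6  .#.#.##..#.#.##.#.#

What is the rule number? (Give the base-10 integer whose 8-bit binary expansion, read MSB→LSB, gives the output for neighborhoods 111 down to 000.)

198

  ### -> #   bit 7 = 1  t=0,i=0
  ##. -> #   bit 6 = 1  t=0,i=3
  #.# -> .   bit 5 = 0  t=0,i=10
  #.. -> .   bit 4 = 0  t=0,i=4
  .## -> .   bit 3 = 0  t=0,i=7
  .#. -> #   bit 2 = 1  t=0,i=11
  ..# -> #   bit 1 = 1  t=0,i=6
  ... -> .   bit 0 = 0  t=0,i=5
  bits 11000110 = 198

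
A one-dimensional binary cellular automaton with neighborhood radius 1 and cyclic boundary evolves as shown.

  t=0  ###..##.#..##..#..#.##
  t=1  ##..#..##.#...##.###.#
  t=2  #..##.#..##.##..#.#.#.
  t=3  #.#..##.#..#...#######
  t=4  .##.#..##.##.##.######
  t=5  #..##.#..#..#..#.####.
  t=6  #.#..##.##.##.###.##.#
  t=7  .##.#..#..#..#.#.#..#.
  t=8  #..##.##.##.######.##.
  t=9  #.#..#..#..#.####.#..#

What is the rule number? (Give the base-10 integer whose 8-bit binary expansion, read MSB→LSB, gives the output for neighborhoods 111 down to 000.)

  nb ###: next=#  (t=0,i=0, bit7=1)
  nb ##.: next=.  (t=0,i=2, bit6=0)
  nb #.#: next=#  (t=0,i=7, bit5=1)
  nb #..: next=.  (t=0,i=3, bit4=0)
  nb .##: next=.  (t=0,i=5, bit3=0)
  nb .#.: next=#  (t=0,i=8, bit2=1)
  nb ..#: next=#  (t=0,i=4, bit1=1)
  nb ...: next=#  (t=1,i=12, bit0=1)
  bits 10100111 = 167

167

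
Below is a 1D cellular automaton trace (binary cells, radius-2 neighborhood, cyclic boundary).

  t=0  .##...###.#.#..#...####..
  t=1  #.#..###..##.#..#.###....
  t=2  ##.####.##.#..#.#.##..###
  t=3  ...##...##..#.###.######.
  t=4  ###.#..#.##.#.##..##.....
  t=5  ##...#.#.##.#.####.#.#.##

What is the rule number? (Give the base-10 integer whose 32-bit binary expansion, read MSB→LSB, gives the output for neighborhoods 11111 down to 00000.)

48887726

  ##### -> .   bit 31 = 0  t=2,i=24
  ####. -> .   bit 30 = 0  t=0,i=21
  ###.# -> .   bit 29 = 0  t=0,i=8
  ###.. -> .   bit 28 = 0  t=0,i=22
  ##.## -> .   bit 27 = 0  t=2,i=2
  ##.#. -> .   bit 26 = 0  t=0,i=9
  ##..# -> #   bit 25 = 1  t=1,i=8
  ##... -> .   bit 24 = 0  t=0,i=3
  #.### -> #   bit 23 = 1  t=1,i=18
  #.##. -> #   bit 22 = 1  t=2,i=8
  #.#.# -> #   bit 21 = 1  t=0,i=10
  #.#.. -> .   bit 20 = 0  t=0,i=12
  #..## -> #   bit 19 = 1  t=1,i=4
  #..#. -> .   bit 18 = 0  t=0,i=14
  #...# -> .   bit 17 = 0  t=0,i=4
  #.... -> #   bit 16 = 1  t=1,i=22
  .#### -> #   bit 15 = 1  t=0,i=20
  .###. -> #   bit 14 = 1  t=0,i=7
  .##.# -> #   bit 13 = 1  t=1,i=11
  .##.. -> #   bit 12 = 1  t=0,i=2
  .#.## -> .   bit 11 = 0  t=1,i=17
  .#.#. -> #   bit 10 = 1  t=0,i=11
  .#..# -> #   bit 9 = 1  t=0,i=13
  .#... -> #   bit 8 = 1  t=0,i=16
  ..### -> #   bit 7 = 1  t=0,i=6
  ..##. -> .   bit 6 = 0  t=0,i=1
  ..#.# -> #   bit 5 = 1  t=1,i=0
  ..#.. -> .   bit 4 = 0  t=0,i=15
  ...## -> #   bit 3 = 1  t=0,i=0
  ...#. -> #   bit 2 = 1  t=1,i=24
  ....# -> #   bit 1 = 1  t=1,i=23
  ..... -> .   bit 0 = 0  t=4,i=22
  bits 00000010111010011111011110101110 = 48887726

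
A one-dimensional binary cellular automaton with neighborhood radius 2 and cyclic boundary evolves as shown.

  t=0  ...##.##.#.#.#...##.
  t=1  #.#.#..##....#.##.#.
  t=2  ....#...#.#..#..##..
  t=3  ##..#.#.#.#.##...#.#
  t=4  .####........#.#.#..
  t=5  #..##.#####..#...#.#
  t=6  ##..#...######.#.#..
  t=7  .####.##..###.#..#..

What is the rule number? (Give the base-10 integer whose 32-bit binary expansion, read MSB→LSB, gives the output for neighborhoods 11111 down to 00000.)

  #####|#  b31=1 t=5,i=8
  ####.|#  b30=1 t=4,i=3
  ###.#|.  b29=0 t=6,i=13
  ###..|#  b28=1 t=3,i=1
  ##.##|.  b27=0 t=0,i=5
  ##.#.|#  b26=1 t=0,i=8
  ##..#|#  b25=1 t=3,i=2
  ##...|.  b24=0 t=0,i=19
  #.###|.  b23=0 t=3,i=19
  #.##.|.  b22=0 t=0,i=6
  #.#.#|.  b21=0 t=0,i=9
  #.#..|#  b20=1 t=0,i=13
  #..##|.  b19=0 t=1,i=6
  #..#.|#  b18=1 t=2,i=12
  #...#|#  b17=1 t=0,i=15
  #....|#  b16=1 t=0,i=0
  .####|.  b15=0 t=4,i=2
  .###.|.  b14=0 t=3,i=0
  .##.#|#  b13=1 t=0,i=4
  .##..|#  b12=1 t=0,i=18
  .#.##|.  b11=0 t=1,i=14
  .#.#.|.  b10=0 t=0,i=10
  .#..#|.  b9=0 t=1,i=5
  .#...|.  b8=0 t=0,i=14
  ..###|.  b7=0 t=4,i=1
  ..##.|.  b6=0 t=0,i=3
  ..#.#|#  b5=1 t=1,i=13
  ..#..|#  b4=1 t=2,i=4
  ...##|#  b3=1 t=0,i=2
  ...#.|.  b2=0 t=1,i=12
  ....#|.  b1=0 t=0,i=1
  .....|#  b0=1 t=2,i=0
  bits 11010110000101110011000000111001 = 3591843897

3591843897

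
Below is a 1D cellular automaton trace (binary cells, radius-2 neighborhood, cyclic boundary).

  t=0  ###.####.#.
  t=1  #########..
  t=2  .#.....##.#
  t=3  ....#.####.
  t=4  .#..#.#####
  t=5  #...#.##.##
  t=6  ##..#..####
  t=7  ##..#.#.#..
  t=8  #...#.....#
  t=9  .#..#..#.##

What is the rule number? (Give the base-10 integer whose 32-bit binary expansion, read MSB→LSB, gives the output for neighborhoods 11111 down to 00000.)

  ##### -> .   bit 31 = 0  t=1,i=2
  ####. -> #   bit 30 = 1  t=0,i=6
  ###.# -> #   bit 29 = 1  t=0,i=2
  ###.. -> #   bit 28 = 1  t=1,i=8
  ##.## -> #   bit 27 = 1  t=0,i=3
  ##.#. -> #   bit 26 = 1  t=0,i=8
  ##..# -> .   bit 25 = 0  t=1,i=9
  ##... -> #   bit 24 = 1  t=3,i=10
  #.### -> #   bit 23 = 1  t=0,i=0
  #.##. -> .   bit 22 = 0  t=5,i=6
  #.#.# -> .   bit 21 = 0  t=0,i=9
  #.#.. -> .   bit 20 = 0  t=2,i=1
  #..## -> #   bit 19 = 1  t=1,i=10
  #..#. -> .   bit 18 = 0  t=4,i=3
  #...# -> .   bit 17 = 0  t=5,i=2
  #.... -> .   bit 16 = 0  t=2,i=3
  .#### -> #   bit 15 = 1  t=0,i=5
  .###. -> #   bit 14 = 1  t=0,i=1
  .##.# -> #   bit 13 = 1  t=2,i=8
  .##.. -> .   bit 12 = 0  t=7,i=1
  .#.## -> .   bit 11 = 0  t=0,i=10
  .#.#. -> .   bit 10 = 0  t=2,i=0
  .#..# -> .   bit 9 = 0  t=4,i=2
  .#... -> .   bit 8 = 0  t=2,i=2
  ..### -> .   bit 7 = 0  t=1,i=0
  ..##. -> #   bit 6 = 1  t=2,i=7
  ..#.# -> #   bit 5 = 1  t=3,i=4
  ..#.. -> #   bit 4 = 1  t=6,i=4
  ...## -> #   bit 3 = 1  t=2,i=6
  ...#. -> .   bit 2 = 0  t=3,i=3
  ....# -> .   bit 1 = 0  t=2,i=5
  ..... -> #   bit 0 = 1  t=2,i=4
  bits 01111101100010001110000001111001 = 2106122361

2106122361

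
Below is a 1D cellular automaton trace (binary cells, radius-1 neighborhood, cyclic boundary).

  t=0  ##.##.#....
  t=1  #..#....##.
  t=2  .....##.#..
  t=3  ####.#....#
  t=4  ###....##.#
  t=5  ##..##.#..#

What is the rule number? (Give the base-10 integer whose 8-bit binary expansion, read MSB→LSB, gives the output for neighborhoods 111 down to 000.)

137

  ###|#  b7=1 t=3,i=0
  ##.|.  b6=0 t=0,i=1
  #.#|.  b5=0 t=0,i=2
  #..|.  b4=0 t=0,i=7
  .##|#  b3=1 t=0,i=0
  .#.|.  b2=0 t=0,i=6
  ..#|.  b1=0 t=0,i=10
  ...|#  b0=1 t=0,i=8
  bits 10001001 = 137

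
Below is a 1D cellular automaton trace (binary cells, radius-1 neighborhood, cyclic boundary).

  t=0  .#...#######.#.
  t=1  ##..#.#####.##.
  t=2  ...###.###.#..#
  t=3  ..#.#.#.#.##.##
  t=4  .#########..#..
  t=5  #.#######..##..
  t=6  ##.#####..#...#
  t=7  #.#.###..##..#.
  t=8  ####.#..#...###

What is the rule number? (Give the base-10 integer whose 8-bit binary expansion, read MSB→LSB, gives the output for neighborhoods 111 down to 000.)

  ### -> #   bit 7 = 1  t=0,i=6
  ##. -> .   bit 6 = 0  t=0,i=11
  #.# -> #   bit 5 = 1  t=0,i=12
  #.. -> .   bit 4 = 0  t=0,i=2
  .## -> .   bit 3 = 0  t=0,i=5
  .#. -> #   bit 2 = 1  t=0,i=1
  ..# -> #   bit 1 = 1  t=0,i=0
  ... -> .   bit 0 = 0  t=0,i=3
  bits 10100110 = 166

166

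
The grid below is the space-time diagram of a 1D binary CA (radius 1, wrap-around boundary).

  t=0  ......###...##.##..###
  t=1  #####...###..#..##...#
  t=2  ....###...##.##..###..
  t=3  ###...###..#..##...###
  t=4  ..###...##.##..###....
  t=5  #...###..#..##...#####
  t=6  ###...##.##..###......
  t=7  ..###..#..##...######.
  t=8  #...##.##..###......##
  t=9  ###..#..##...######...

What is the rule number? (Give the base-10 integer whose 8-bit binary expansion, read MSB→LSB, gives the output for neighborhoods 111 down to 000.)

  ### -> .   bit 7 = 0  t=0,i=7
  ##. -> #   bit 6 = 1  t=0,i=8
  #.# -> .   bit 5 = 0  t=0,i=14
  #.. -> #   bit 4 = 1  t=0,i=0
  .## -> .   bit 3 = 0  t=0,i=6
  .#. -> #   bit 2 = 1  t=1,i=13
  ..# -> .   bit 1 = 0  t=0,i=5
  ... -> #   bit 0 = 1  t=0,i=1
  bits 01010101 = 85

85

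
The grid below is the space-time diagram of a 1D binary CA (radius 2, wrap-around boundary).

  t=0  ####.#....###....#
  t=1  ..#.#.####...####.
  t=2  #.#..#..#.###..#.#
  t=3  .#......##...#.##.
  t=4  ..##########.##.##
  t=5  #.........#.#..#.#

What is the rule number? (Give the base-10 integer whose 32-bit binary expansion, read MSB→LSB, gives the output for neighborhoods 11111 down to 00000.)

  ##### -> .   bit 31 = 0  t=0,i=1
  ####. -> #   bit 30 = 1  t=0,i=2
  ###.# -> .   bit 29 = 0  t=0,i=3
  ###.. -> .   bit 28 = 0  t=0,i=12
  ##.## -> #   bit 27 = 1  t=4,i=12
  ##.#. -> #   bit 26 = 1  t=0,i=4
  ##..# -> #   bit 25 = 1  t=2,i=13
  ##... -> #   bit 24 = 1  t=0,i=13
  #.### -> .   bit 23 = 0  t=1,i=6
  #.##. -> .   bit 22 = 0  t=2,i=17
  #.#.# -> .   bit 21 = 0  t=1,i=4
  #.#.. -> .   bit 20 = 0  t=0,i=5
  #..## -> .   bit 19 = 0  t=4,i=1
  #..#. -> .   bit 18 = 0  t=2,i=4
  #...# -> #   bit 17 = 1  t=1,i=0
  #.... -> #   bit 16 = 1  t=0,i=7
  .#### -> .   bit 15 = 0  t=0,i=0
  .###. -> .   bit 14 = 0  t=0,i=11
  .##.# -> .   bit 13 = 0  t=2,i=0
  .##.. -> #   bit 12 = 1  t=3,i=9
  .#.## -> #   bit 11 = 1  t=1,i=5
  .#.#. -> .   bit 10 = 0  t=1,i=3
  .#..# -> .   bit 9 = 0  t=2,i=3
  .#... -> #   bit 8 = 1  t=0,i=6
  ..### -> .   bit 7 = 0  t=0,i=10
  ..##. -> #   bit 6 = 1  t=3,i=8
  ..#.# -> #   bit 5 = 1  t=1,i=2
  ..#.. -> .   bit 4 = 0  t=2,i=5
  ...## -> #   bit 3 = 1  t=0,i=9
  ...#. -> .   bit 2 = 0  t=1,i=1
  ....# -> #   bit 1 = 1  t=0,i=8
  ..... -> #   bit 0 = 1  t=3,i=4
  bits 01001111000000110001100101101011 = 1325603179

1325603179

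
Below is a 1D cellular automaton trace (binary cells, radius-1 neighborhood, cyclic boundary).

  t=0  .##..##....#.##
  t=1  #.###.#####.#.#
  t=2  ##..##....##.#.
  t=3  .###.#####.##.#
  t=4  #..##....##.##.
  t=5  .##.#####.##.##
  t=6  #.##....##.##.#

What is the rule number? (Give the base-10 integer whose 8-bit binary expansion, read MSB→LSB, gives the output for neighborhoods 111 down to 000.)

  [7] ### => .  t=1,i=3
  [6] ##. => #  t=0,i=2
  [5] #.# => #  t=0,i=0
  [4] #.. => #  t=0,i=3
  [3] .## => .  t=0,i=1
  [2] .#. => .  t=0,i=11
  [1] ..# => #  t=0,i=4
  [0] ... => #  t=0,i=8
  bits 01110011 = 115

115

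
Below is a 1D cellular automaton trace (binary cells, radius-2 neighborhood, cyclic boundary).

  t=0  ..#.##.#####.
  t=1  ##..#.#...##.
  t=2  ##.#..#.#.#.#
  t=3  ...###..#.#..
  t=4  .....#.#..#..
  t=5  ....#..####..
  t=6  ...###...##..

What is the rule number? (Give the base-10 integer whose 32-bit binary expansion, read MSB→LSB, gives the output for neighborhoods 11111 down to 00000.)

1484132948

  #####|.  b31=0 t=0,i=9
  ####.|#  b30=1 t=0,i=10
  ###.#|.  b29=0 t=2,i=1
  ###..|#  b28=1 t=0,i=11
  ##.##|#  b27=1 t=0,i=6
  ##.#.|.  b26=0 t=2,i=2
  ##..#|.  b25=0 t=1,i=2
  ##...|.  b24=0 t=0,i=12
  #.###|.  b23=0 t=0,i=7
  #.##.|#  b22=1 t=0,i=4
  #.#.#|#  b21=1 t=2,i=8
  #.#..|#  b20=1 t=1,i=6
  #..##|.  b19=0 t=5,i=6
  #..#.|#  b18=1 t=1,i=3
  #...#|#  b17=1 t=0,i=0
  #....|.  b16=0 t=3,i=12
  .####|.  b15=0 t=0,i=8
  .###.|.  b14=0 t=2,i=0
  .##.#|.  b13=0 t=0,i=5
  .##..|#  b12=1 t=1,i=1
  .#.##|.  b11=0 t=0,i=3
  .#.#.|.  b10=0 t=1,i=5
  .#..#|#  b9=1 t=2,i=4
  .#...|.  b8=0 t=1,i=7
  ..###|.  b7=0 t=3,i=3
  ..##.|#  b6=1 t=1,i=10
  ..#.#|.  b5=0 t=0,i=2
  ..#..|#  b4=1 t=4,i=10
  ...##|.  b3=0 t=1,i=9
  ...#.|#  b2=1 t=0,i=1
  ....#|.  b1=0 t=3,i=1
  .....|.  b0=0 t=3,i=0
  bits 01011000011101100001001001010100 = 1484132948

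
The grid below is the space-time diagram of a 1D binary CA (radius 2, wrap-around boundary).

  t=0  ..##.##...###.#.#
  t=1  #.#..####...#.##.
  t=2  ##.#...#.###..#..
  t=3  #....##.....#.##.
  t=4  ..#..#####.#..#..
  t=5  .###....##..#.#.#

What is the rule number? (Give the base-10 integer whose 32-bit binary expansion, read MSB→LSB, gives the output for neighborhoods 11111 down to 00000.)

  ##### -> .   bit 31 = 0  t=4,i=7
  ####. -> #   bit 30 = 1  t=1,i=7
  ###.# -> #   bit 29 = 1  t=0,i=12
  ###.. -> .   bit 28 = 0  t=1,i=8
  ##.## -> .   bit 27 = 0  t=0,i=4
  ##.#. -> .   bit 26 = 0  t=0,i=13
  ##..# -> #   bit 25 = 1  t=2,i=12
  ##... -> #   bit 24 = 1  t=0,i=7
  #.### -> .   bit 23 = 0  t=2,i=9
  #.##. -> #   bit 22 = 1  t=0,i=5
  #.#.# -> #   bit 21 = 1  t=0,i=14
  #.#.. -> .   bit 20 = 0  t=0,i=16
  #..## -> .   bit 19 = 0  t=0,i=1
  #..#. -> .   bit 18 = 0  t=2,i=13
  #...# -> #   bit 17 = 1  t=0,i=8
  #.... -> #   bit 16 = 1  t=3,i=2
  .#### -> .   bit 15 = 0  t=1,i=6
  .###. -> .   bit 14 = 0  t=0,i=11
  .##.# -> .   bit 13 = 0  t=0,i=3
  .##.. -> #   bit 12 = 1  t=0,i=6
  .#.## -> .   bit 11 = 0  t=1,i=13
  .#.#. -> #   bit 10 = 1  t=0,i=15
  .#..# -> #   bit 9 = 1  t=0,i=0
  .#... -> .   bit 8 = 0  t=2,i=4
  ..### -> .   bit 7 = 0  t=0,i=10
  ..##. -> #   bit 6 = 1  t=0,i=2
  ..#.# -> .   bit 5 = 0  t=1,i=12
  ..#.. -> #   bit 4 = 1  t=2,i=14
  ...## -> .   bit 3 = 0  t=0,i=9
  ...#. -> #   bit 2 = 1  t=1,i=11
  ....# -> .   bit 1 = 0  t=3,i=3
  ..... -> #   bit 0 = 1  t=3,i=9
  bits 01100011011000110001011001010101 = 1667438165

1667438165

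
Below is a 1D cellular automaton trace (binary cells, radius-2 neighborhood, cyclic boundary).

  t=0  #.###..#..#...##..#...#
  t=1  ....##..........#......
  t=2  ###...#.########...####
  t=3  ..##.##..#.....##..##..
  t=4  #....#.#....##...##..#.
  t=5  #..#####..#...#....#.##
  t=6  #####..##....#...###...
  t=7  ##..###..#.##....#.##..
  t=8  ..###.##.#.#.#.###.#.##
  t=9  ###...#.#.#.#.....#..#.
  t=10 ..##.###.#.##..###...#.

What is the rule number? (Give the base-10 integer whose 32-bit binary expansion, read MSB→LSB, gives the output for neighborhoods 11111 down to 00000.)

391677095

  ##### -> .   bit 31 = 0  t=2,i=0
  ####. -> .   bit 30 = 0  t=2,i=1
  ###.# -> .   bit 29 = 0  t=8,i=4
  ###.. -> #   bit 28 = 1  t=0,i=4
  ##.## -> .   bit 27 = 0  t=0,i=1
  ##.#. -> #   bit 26 = 1  t=8,i=8
  ##..# -> #   bit 25 = 1  t=0,i=5
  ##... -> #   bit 24 = 1  t=1,i=6
  #.### -> .   bit 23 = 0  t=0,i=2
  #.##. -> #   bit 22 = 1  t=3,i=5
  #.#.# -> .   bit 21 = 0  t=8,i=9
  #.#.. -> #   bit 20 = 1  t=4,i=0
  #..## -> #   bit 19 = 1  t=3,i=18
  #..#. -> .   bit 18 = 0  t=0,i=6
  #...# -> .   bit 17 = 0  t=0,i=12
  #.... -> .   bit 16 = 0  t=1,i=7
  .#### -> #   bit 15 = 1  t=2,i=9
  .###. -> .   bit 14 = 0  t=0,i=3
  .##.# -> .   bit 13 = 0  t=0,i=0
  .##.. -> .   bit 12 = 0  t=0,i=15
  .#.## -> .   bit 11 = 0  t=2,i=7
  .#.#. -> #   bit 10 = 1  t=4,i=6
  .#..# -> .   bit 9 = 0  t=0,i=8
  .#... -> .   bit 8 = 0  t=0,i=11
  ..### -> #   bit 7 = 1  t=2,i=19
  ..##. -> .   bit 6 = 0  t=0,i=14
  ..#.# -> #   bit 5 = 1  t=2,i=6
  ..#.. -> .   bit 4 = 0  t=0,i=7
  ...## -> .   bit 3 = 0  t=0,i=13
  ...#. -> #   bit 2 = 1  t=1,i=15
  ....# -> #   bit 1 = 1  t=1,i=2
  ..... -> #   bit 0 = 1  t=1,i=0
  bits 00010111010110001000010010100111 = 391677095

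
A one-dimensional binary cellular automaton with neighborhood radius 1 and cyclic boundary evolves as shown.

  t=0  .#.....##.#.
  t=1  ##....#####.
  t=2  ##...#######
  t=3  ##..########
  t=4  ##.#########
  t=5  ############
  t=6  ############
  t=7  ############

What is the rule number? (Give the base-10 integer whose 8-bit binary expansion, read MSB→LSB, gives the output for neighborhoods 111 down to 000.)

238

  nb ###: next=#  (t=1,i=7, bit7=1)
  nb ##.: next=#  (t=0,i=8, bit6=1)
  nb #.#: next=#  (t=0,i=9, bit5=1)
  nb #..: next=.  (t=0,i=2, bit4=0)
  nb .##: next=#  (t=0,i=7, bit3=1)
  nb .#.: next=#  (t=0,i=1, bit2=1)
  nb ..#: next=#  (t=0,i=0, bit1=1)
  nb ...: next=.  (t=0,i=3, bit0=0)
  bits 11101110 = 238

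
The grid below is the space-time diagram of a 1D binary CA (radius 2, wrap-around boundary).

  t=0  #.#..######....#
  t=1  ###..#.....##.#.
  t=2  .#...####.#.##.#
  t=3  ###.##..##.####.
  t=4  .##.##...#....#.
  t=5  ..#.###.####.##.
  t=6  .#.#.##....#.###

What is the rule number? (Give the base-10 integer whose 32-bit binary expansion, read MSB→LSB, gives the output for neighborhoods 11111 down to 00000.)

626097565

  nb #####: next=.  (t=0,i=7, bit31=0)
  nb ####.: next=.  (t=0,i=9, bit30=0)
  nb ###.#: next=#  (t=2,i=8, bit29=1)
  nb ###..: next=.  (t=0,i=10, bit28=0)
  nb ##.##: next=.  (t=3,i=3, bit27=0)
  nb ##.#.: next=#  (t=0,i=1, bit26=1)
  nb ##..#: next=.  (t=1,i=3, bit25=0)
  nb ##...: next=#  (t=0,i=11, bit24=1)
  nb #.###: next=.  (t=1,i=0, bit23=0)
  nb #.##.: next=#  (t=2,i=12, bit22=1)
  nb #.#.#: next=.  (t=1,i=14, bit21=0)
  nb #.#..: next=#  (t=0,i=2, bit20=1)
  nb #..##: next=.  (t=0,i=4, bit19=0)
  nb #..#.: next=.  (t=1,i=4, bit18=0)
  nb #...#: next=.  (t=2,i=3, bit17=0)
  nb #....: next=#  (t=0,i=12, bit16=1)
  nb .####: next=.  (t=0,i=6, bit15=0)
  nb .###.: next=#  (t=1,i=1, bit14=1)
  nb .##.#: next=#  (t=0,i=0, bit13=1)
  nb .##..: next=#  (t=3,i=5, bit12=1)
  nb .#.##: next=#  (t=1,i=15, bit11=1)
  nb .#.#.: next=#  (t=2,i=0, bit10=1)
  nb .#..#: next=.  (t=0,i=3, bit9=0)
  nb .#...: next=#  (t=1,i=6, bit8=1)
  nb ..###: next=#  (t=0,i=5, bit7=1)
  nb ..##.: next=.  (t=0,i=15, bit6=0)
  nb ..#.#: next=.  (t=5,i=2, bit5=0)
  nb ..#..: next=#  (t=1,i=5, bit4=1)
  nb ...##: next=#  (t=0,i=14, bit3=1)
  nb ...#.: next=#  (t=4,i=8, bit2=1)
  nb ....#: next=.  (t=0,i=13, bit1=0)
  nb .....: next=#  (t=1,i=8, bit0=1)
  bits 00100101010100010111110110011101 = 626097565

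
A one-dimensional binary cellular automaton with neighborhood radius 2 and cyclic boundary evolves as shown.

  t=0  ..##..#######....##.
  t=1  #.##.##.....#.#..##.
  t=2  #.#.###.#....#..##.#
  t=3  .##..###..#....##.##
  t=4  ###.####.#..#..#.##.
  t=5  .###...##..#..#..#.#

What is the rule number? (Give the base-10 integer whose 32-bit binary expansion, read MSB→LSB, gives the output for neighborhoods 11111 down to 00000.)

  ##### -> .   bit 31 = 0  t=0,i=8
  ####. -> .   bit 30 = 0  t=0,i=11
  ###.# -> #   bit 29 = 1  t=2,i=6
  ###.. -> #   bit 28 = 1  t=0,i=12
  ##.## -> #   bit 27 = 1  t=1,i=4
  ##.#. -> #   bit 26 = 1  t=1,i=19
  ##..# -> .   bit 25 = 0  t=0,i=4
  ##... -> .   bit 24 = 0  t=0,i=13
  #.### -> .   bit 23 = 0  t=2,i=4
  #.##. -> #   bit 22 = 1  t=1,i=2
  #.#.# -> #   bit 21 = 1  t=1,i=0
  #.#.. -> .   bit 20 = 0  t=1,i=14
  #..## -> #   bit 19 = 1  t=0,i=5
  #..#. -> #   bit 18 = 1  t=3,i=9
  #...# -> #   bit 17 = 1  t=0,i=0
  #.... -> #   bit 16 = 1  t=0,i=14
  .#### -> .   bit 15 = 0  t=0,i=7
  .###. -> #   bit 14 = 1  t=2,i=5
  .##.# -> .   bit 13 = 0  t=1,i=3
  .##.. -> #   bit 12 = 1  t=0,i=3
  .#.## -> .   bit 11 = 0  t=1,i=1
  .#.#. -> #   bit 10 = 1  t=1,i=13
  .#..# -> .   bit 9 = 0  t=1,i=15
  .#... -> .   bit 8 = 0  t=2,i=9
  ..### -> #   bit 7 = 1  t=0,i=6
  ..##. -> #   bit 6 = 1  t=0,i=2
  ..#.# -> .   bit 5 = 0  t=1,i=12
  ..#.. -> .   bit 4 = 0  t=2,i=13
  ...## -> .   bit 3 = 0  t=0,i=1
  ...#. -> .   bit 2 = 0  t=1,i=11
  ....# -> .   bit 1 = 0  t=0,i=15
  ..... -> .   bit 0 = 0  t=1,i=9
  bits 00111100011011110101010011000000 = 1013929152

1013929152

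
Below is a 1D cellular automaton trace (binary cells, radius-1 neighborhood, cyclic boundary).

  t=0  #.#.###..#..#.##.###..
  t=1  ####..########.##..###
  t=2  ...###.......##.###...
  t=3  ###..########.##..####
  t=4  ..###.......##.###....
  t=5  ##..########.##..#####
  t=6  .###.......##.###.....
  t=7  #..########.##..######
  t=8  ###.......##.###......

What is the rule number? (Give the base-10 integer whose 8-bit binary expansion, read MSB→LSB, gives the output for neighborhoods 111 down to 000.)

119

  nb ###: next=.  (t=0,i=5, bit7=0)
  nb ##.: next=#  (t=0,i=6, bit6=1)
  nb #.#: next=#  (t=0,i=1, bit5=1)
  nb #..: next=#  (t=0,i=7, bit4=1)
  nb .##: next=.  (t=0,i=4, bit3=0)
  nb .#.: next=#  (t=0,i=0, bit2=1)
  nb ..#: next=#  (t=0,i=8, bit1=1)
  nb ...: next=#  (t=2,i=0, bit0=1)
  bits 01110111 = 119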